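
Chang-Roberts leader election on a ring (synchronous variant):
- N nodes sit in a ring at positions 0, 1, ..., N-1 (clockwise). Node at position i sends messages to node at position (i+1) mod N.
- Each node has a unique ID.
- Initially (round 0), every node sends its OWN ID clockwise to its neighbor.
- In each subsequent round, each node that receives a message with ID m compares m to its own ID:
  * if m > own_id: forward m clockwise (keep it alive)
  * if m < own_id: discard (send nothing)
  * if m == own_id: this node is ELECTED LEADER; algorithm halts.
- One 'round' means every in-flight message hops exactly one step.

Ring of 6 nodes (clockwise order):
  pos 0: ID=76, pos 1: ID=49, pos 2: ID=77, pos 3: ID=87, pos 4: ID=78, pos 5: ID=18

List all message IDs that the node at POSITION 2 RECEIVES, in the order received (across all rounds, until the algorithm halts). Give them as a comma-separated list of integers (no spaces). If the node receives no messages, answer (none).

Answer: 49,76,78,87

Derivation:
Round 1: pos1(id49) recv 76: fwd; pos2(id77) recv 49: drop; pos3(id87) recv 77: drop; pos4(id78) recv 87: fwd; pos5(id18) recv 78: fwd; pos0(id76) recv 18: drop
Round 2: pos2(id77) recv 76: drop; pos5(id18) recv 87: fwd; pos0(id76) recv 78: fwd
Round 3: pos0(id76) recv 87: fwd; pos1(id49) recv 78: fwd
Round 4: pos1(id49) recv 87: fwd; pos2(id77) recv 78: fwd
Round 5: pos2(id77) recv 87: fwd; pos3(id87) recv 78: drop
Round 6: pos3(id87) recv 87: ELECTED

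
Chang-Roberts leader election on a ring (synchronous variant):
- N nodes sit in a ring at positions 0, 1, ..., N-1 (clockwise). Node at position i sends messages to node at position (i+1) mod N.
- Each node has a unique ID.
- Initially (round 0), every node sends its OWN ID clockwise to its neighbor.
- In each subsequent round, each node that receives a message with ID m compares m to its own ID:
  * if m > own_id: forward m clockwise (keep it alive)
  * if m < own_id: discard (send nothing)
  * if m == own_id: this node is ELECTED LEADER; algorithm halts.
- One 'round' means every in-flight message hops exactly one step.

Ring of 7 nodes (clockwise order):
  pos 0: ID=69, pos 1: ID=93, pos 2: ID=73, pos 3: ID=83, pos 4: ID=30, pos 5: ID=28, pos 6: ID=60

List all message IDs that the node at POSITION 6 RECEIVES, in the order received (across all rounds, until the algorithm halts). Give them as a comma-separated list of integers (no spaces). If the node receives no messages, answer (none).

Round 1: pos1(id93) recv 69: drop; pos2(id73) recv 93: fwd; pos3(id83) recv 73: drop; pos4(id30) recv 83: fwd; pos5(id28) recv 30: fwd; pos6(id60) recv 28: drop; pos0(id69) recv 60: drop
Round 2: pos3(id83) recv 93: fwd; pos5(id28) recv 83: fwd; pos6(id60) recv 30: drop
Round 3: pos4(id30) recv 93: fwd; pos6(id60) recv 83: fwd
Round 4: pos5(id28) recv 93: fwd; pos0(id69) recv 83: fwd
Round 5: pos6(id60) recv 93: fwd; pos1(id93) recv 83: drop
Round 6: pos0(id69) recv 93: fwd
Round 7: pos1(id93) recv 93: ELECTED

Answer: 28,30,83,93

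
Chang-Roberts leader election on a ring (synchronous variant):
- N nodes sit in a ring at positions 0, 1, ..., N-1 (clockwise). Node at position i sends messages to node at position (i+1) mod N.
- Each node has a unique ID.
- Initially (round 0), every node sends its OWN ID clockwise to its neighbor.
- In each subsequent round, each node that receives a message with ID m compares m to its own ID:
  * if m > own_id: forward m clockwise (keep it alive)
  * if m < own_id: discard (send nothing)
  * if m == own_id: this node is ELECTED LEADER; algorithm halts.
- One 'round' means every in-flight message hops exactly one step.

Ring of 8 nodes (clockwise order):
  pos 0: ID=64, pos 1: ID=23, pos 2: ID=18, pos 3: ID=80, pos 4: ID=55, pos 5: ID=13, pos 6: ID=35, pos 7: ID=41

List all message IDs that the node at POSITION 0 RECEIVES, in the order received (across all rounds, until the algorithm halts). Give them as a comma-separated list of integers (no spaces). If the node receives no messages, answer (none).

Round 1: pos1(id23) recv 64: fwd; pos2(id18) recv 23: fwd; pos3(id80) recv 18: drop; pos4(id55) recv 80: fwd; pos5(id13) recv 55: fwd; pos6(id35) recv 13: drop; pos7(id41) recv 35: drop; pos0(id64) recv 41: drop
Round 2: pos2(id18) recv 64: fwd; pos3(id80) recv 23: drop; pos5(id13) recv 80: fwd; pos6(id35) recv 55: fwd
Round 3: pos3(id80) recv 64: drop; pos6(id35) recv 80: fwd; pos7(id41) recv 55: fwd
Round 4: pos7(id41) recv 80: fwd; pos0(id64) recv 55: drop
Round 5: pos0(id64) recv 80: fwd
Round 6: pos1(id23) recv 80: fwd
Round 7: pos2(id18) recv 80: fwd
Round 8: pos3(id80) recv 80: ELECTED

Answer: 41,55,80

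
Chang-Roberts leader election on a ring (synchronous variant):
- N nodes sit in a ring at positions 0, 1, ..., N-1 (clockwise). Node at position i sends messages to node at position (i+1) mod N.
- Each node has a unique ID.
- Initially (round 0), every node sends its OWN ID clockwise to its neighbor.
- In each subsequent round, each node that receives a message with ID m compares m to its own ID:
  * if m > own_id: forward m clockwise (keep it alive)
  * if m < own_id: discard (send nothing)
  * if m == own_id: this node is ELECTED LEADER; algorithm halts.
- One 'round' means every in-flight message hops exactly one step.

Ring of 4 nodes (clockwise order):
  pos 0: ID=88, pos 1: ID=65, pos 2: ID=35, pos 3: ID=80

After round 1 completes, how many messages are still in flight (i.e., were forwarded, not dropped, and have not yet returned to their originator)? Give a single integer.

Answer: 2

Derivation:
Round 1: pos1(id65) recv 88: fwd; pos2(id35) recv 65: fwd; pos3(id80) recv 35: drop; pos0(id88) recv 80: drop
After round 1: 2 messages still in flight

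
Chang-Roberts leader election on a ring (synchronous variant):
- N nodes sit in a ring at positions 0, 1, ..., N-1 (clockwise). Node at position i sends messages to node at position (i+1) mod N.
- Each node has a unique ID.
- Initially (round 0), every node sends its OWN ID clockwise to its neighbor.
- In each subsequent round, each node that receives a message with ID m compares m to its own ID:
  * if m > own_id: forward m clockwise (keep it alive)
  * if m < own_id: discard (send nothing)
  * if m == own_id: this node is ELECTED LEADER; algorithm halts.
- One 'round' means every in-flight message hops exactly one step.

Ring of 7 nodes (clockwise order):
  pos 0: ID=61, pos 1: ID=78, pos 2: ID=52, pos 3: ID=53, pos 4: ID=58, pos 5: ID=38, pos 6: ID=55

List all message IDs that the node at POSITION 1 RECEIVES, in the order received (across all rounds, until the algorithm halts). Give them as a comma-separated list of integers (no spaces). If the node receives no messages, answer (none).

Answer: 61,78

Derivation:
Round 1: pos1(id78) recv 61: drop; pos2(id52) recv 78: fwd; pos3(id53) recv 52: drop; pos4(id58) recv 53: drop; pos5(id38) recv 58: fwd; pos6(id55) recv 38: drop; pos0(id61) recv 55: drop
Round 2: pos3(id53) recv 78: fwd; pos6(id55) recv 58: fwd
Round 3: pos4(id58) recv 78: fwd; pos0(id61) recv 58: drop
Round 4: pos5(id38) recv 78: fwd
Round 5: pos6(id55) recv 78: fwd
Round 6: pos0(id61) recv 78: fwd
Round 7: pos1(id78) recv 78: ELECTED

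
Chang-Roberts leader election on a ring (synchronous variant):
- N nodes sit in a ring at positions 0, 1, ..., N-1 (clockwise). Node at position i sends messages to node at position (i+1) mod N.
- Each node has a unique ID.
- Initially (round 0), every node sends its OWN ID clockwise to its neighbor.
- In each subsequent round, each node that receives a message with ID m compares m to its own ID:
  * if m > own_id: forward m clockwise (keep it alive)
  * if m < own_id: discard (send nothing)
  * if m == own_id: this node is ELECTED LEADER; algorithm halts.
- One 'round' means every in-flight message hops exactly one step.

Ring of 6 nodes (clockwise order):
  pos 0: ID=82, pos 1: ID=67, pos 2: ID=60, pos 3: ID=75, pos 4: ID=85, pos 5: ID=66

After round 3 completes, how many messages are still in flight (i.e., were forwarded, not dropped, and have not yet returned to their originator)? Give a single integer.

Round 1: pos1(id67) recv 82: fwd; pos2(id60) recv 67: fwd; pos3(id75) recv 60: drop; pos4(id85) recv 75: drop; pos5(id66) recv 85: fwd; pos0(id82) recv 66: drop
Round 2: pos2(id60) recv 82: fwd; pos3(id75) recv 67: drop; pos0(id82) recv 85: fwd
Round 3: pos3(id75) recv 82: fwd; pos1(id67) recv 85: fwd
After round 3: 2 messages still in flight

Answer: 2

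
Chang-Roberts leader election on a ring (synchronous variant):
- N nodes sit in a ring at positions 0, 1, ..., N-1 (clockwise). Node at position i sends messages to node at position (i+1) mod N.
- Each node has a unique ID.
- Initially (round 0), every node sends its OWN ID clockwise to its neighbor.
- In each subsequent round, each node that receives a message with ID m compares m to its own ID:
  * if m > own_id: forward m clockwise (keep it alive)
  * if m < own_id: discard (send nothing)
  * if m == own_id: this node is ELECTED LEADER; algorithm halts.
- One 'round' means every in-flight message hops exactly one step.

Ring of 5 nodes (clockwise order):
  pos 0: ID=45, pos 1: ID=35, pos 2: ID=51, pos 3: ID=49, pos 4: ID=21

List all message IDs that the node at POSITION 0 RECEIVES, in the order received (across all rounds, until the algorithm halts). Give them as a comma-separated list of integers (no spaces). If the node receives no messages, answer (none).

Answer: 21,49,51

Derivation:
Round 1: pos1(id35) recv 45: fwd; pos2(id51) recv 35: drop; pos3(id49) recv 51: fwd; pos4(id21) recv 49: fwd; pos0(id45) recv 21: drop
Round 2: pos2(id51) recv 45: drop; pos4(id21) recv 51: fwd; pos0(id45) recv 49: fwd
Round 3: pos0(id45) recv 51: fwd; pos1(id35) recv 49: fwd
Round 4: pos1(id35) recv 51: fwd; pos2(id51) recv 49: drop
Round 5: pos2(id51) recv 51: ELECTED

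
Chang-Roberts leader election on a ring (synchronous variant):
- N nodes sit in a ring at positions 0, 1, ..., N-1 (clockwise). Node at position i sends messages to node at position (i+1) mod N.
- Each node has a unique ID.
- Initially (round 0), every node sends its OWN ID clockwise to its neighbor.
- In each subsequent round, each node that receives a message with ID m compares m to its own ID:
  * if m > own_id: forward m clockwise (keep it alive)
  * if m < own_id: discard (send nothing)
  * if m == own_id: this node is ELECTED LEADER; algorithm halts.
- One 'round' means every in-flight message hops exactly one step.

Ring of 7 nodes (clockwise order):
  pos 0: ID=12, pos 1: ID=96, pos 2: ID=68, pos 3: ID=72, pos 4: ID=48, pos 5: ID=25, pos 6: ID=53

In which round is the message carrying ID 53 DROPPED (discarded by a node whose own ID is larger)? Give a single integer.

Answer: 2

Derivation:
Round 1: pos1(id96) recv 12: drop; pos2(id68) recv 96: fwd; pos3(id72) recv 68: drop; pos4(id48) recv 72: fwd; pos5(id25) recv 48: fwd; pos6(id53) recv 25: drop; pos0(id12) recv 53: fwd
Round 2: pos3(id72) recv 96: fwd; pos5(id25) recv 72: fwd; pos6(id53) recv 48: drop; pos1(id96) recv 53: drop
Round 3: pos4(id48) recv 96: fwd; pos6(id53) recv 72: fwd
Round 4: pos5(id25) recv 96: fwd; pos0(id12) recv 72: fwd
Round 5: pos6(id53) recv 96: fwd; pos1(id96) recv 72: drop
Round 6: pos0(id12) recv 96: fwd
Round 7: pos1(id96) recv 96: ELECTED
Message ID 53 originates at pos 6; dropped at pos 1 in round 2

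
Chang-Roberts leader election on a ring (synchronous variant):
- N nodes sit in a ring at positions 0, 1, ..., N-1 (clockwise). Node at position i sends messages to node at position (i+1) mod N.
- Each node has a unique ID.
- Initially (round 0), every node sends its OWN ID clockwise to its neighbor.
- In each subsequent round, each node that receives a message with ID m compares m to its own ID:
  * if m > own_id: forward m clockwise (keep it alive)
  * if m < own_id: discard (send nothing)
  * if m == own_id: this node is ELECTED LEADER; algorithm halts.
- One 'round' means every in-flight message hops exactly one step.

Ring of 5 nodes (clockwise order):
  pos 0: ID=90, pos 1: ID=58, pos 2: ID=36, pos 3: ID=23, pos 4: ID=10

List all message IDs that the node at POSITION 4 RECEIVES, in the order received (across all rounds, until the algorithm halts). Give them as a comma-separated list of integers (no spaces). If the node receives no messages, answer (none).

Answer: 23,36,58,90

Derivation:
Round 1: pos1(id58) recv 90: fwd; pos2(id36) recv 58: fwd; pos3(id23) recv 36: fwd; pos4(id10) recv 23: fwd; pos0(id90) recv 10: drop
Round 2: pos2(id36) recv 90: fwd; pos3(id23) recv 58: fwd; pos4(id10) recv 36: fwd; pos0(id90) recv 23: drop
Round 3: pos3(id23) recv 90: fwd; pos4(id10) recv 58: fwd; pos0(id90) recv 36: drop
Round 4: pos4(id10) recv 90: fwd; pos0(id90) recv 58: drop
Round 5: pos0(id90) recv 90: ELECTED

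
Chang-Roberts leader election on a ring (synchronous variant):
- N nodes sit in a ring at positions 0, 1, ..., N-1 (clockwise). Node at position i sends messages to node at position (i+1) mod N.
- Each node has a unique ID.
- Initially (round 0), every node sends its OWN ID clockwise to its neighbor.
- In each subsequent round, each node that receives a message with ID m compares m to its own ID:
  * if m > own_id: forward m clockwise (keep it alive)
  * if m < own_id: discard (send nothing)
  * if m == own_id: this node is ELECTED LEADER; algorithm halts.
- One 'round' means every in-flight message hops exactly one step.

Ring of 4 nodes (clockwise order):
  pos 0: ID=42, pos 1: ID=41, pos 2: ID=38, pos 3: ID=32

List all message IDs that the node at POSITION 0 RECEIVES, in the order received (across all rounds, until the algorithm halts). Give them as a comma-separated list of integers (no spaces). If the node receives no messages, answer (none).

Answer: 32,38,41,42

Derivation:
Round 1: pos1(id41) recv 42: fwd; pos2(id38) recv 41: fwd; pos3(id32) recv 38: fwd; pos0(id42) recv 32: drop
Round 2: pos2(id38) recv 42: fwd; pos3(id32) recv 41: fwd; pos0(id42) recv 38: drop
Round 3: pos3(id32) recv 42: fwd; pos0(id42) recv 41: drop
Round 4: pos0(id42) recv 42: ELECTED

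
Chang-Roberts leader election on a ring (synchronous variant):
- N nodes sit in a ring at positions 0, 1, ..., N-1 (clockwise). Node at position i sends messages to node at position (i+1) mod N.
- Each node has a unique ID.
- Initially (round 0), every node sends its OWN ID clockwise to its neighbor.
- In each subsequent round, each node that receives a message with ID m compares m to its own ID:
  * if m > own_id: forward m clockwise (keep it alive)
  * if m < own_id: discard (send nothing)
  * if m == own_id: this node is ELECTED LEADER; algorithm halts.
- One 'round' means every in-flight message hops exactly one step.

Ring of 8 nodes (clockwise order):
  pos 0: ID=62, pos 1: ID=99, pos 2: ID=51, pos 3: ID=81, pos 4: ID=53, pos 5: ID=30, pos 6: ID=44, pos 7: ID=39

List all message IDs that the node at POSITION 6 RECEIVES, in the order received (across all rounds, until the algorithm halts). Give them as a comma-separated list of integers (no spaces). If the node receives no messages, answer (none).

Answer: 30,53,81,99

Derivation:
Round 1: pos1(id99) recv 62: drop; pos2(id51) recv 99: fwd; pos3(id81) recv 51: drop; pos4(id53) recv 81: fwd; pos5(id30) recv 53: fwd; pos6(id44) recv 30: drop; pos7(id39) recv 44: fwd; pos0(id62) recv 39: drop
Round 2: pos3(id81) recv 99: fwd; pos5(id30) recv 81: fwd; pos6(id44) recv 53: fwd; pos0(id62) recv 44: drop
Round 3: pos4(id53) recv 99: fwd; pos6(id44) recv 81: fwd; pos7(id39) recv 53: fwd
Round 4: pos5(id30) recv 99: fwd; pos7(id39) recv 81: fwd; pos0(id62) recv 53: drop
Round 5: pos6(id44) recv 99: fwd; pos0(id62) recv 81: fwd
Round 6: pos7(id39) recv 99: fwd; pos1(id99) recv 81: drop
Round 7: pos0(id62) recv 99: fwd
Round 8: pos1(id99) recv 99: ELECTED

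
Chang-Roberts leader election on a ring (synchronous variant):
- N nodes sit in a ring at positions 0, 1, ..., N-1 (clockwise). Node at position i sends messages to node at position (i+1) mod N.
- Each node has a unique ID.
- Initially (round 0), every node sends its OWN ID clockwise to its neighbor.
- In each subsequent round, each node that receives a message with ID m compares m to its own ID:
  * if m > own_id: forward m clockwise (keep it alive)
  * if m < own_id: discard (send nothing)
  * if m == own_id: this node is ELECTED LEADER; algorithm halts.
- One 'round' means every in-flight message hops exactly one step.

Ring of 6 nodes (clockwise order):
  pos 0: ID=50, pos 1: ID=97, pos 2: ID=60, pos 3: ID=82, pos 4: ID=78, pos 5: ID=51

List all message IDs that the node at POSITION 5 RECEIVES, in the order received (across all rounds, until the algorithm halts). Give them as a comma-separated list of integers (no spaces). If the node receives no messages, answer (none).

Answer: 78,82,97

Derivation:
Round 1: pos1(id97) recv 50: drop; pos2(id60) recv 97: fwd; pos3(id82) recv 60: drop; pos4(id78) recv 82: fwd; pos5(id51) recv 78: fwd; pos0(id50) recv 51: fwd
Round 2: pos3(id82) recv 97: fwd; pos5(id51) recv 82: fwd; pos0(id50) recv 78: fwd; pos1(id97) recv 51: drop
Round 3: pos4(id78) recv 97: fwd; pos0(id50) recv 82: fwd; pos1(id97) recv 78: drop
Round 4: pos5(id51) recv 97: fwd; pos1(id97) recv 82: drop
Round 5: pos0(id50) recv 97: fwd
Round 6: pos1(id97) recv 97: ELECTED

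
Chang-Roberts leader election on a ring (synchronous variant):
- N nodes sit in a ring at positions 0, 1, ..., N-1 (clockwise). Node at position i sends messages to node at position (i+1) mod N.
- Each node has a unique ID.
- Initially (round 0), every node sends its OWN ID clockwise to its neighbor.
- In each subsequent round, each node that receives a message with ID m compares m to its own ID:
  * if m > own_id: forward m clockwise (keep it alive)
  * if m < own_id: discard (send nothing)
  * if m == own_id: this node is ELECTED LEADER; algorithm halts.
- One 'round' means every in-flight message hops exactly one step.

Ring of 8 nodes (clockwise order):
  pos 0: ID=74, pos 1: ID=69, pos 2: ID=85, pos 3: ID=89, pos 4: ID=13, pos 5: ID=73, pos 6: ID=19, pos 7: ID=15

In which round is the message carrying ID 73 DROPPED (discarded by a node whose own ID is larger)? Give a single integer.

Round 1: pos1(id69) recv 74: fwd; pos2(id85) recv 69: drop; pos3(id89) recv 85: drop; pos4(id13) recv 89: fwd; pos5(id73) recv 13: drop; pos6(id19) recv 73: fwd; pos7(id15) recv 19: fwd; pos0(id74) recv 15: drop
Round 2: pos2(id85) recv 74: drop; pos5(id73) recv 89: fwd; pos7(id15) recv 73: fwd; pos0(id74) recv 19: drop
Round 3: pos6(id19) recv 89: fwd; pos0(id74) recv 73: drop
Round 4: pos7(id15) recv 89: fwd
Round 5: pos0(id74) recv 89: fwd
Round 6: pos1(id69) recv 89: fwd
Round 7: pos2(id85) recv 89: fwd
Round 8: pos3(id89) recv 89: ELECTED
Message ID 73 originates at pos 5; dropped at pos 0 in round 3

Answer: 3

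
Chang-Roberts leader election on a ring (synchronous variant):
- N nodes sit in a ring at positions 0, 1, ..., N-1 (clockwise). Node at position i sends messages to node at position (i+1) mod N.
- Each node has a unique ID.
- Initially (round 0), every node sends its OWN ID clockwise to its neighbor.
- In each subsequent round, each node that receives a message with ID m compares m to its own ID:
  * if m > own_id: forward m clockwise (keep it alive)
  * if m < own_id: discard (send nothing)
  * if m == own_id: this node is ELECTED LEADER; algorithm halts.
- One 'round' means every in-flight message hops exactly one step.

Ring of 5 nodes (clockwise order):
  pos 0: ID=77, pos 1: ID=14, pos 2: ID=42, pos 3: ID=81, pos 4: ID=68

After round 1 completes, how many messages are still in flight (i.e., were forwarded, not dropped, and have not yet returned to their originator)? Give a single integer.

Answer: 2

Derivation:
Round 1: pos1(id14) recv 77: fwd; pos2(id42) recv 14: drop; pos3(id81) recv 42: drop; pos4(id68) recv 81: fwd; pos0(id77) recv 68: drop
After round 1: 2 messages still in flight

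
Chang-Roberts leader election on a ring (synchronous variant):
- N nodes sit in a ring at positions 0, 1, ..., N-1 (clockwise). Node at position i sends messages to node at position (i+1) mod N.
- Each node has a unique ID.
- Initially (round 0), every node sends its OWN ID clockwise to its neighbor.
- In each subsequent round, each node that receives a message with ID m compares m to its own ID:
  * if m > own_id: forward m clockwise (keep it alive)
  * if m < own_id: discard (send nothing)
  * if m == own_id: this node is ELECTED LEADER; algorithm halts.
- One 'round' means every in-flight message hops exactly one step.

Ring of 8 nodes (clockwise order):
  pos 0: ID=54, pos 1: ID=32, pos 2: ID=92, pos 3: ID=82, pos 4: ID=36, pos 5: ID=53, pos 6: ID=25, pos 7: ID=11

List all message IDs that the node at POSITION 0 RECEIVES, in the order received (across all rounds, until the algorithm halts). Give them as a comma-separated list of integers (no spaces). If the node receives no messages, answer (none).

Round 1: pos1(id32) recv 54: fwd; pos2(id92) recv 32: drop; pos3(id82) recv 92: fwd; pos4(id36) recv 82: fwd; pos5(id53) recv 36: drop; pos6(id25) recv 53: fwd; pos7(id11) recv 25: fwd; pos0(id54) recv 11: drop
Round 2: pos2(id92) recv 54: drop; pos4(id36) recv 92: fwd; pos5(id53) recv 82: fwd; pos7(id11) recv 53: fwd; pos0(id54) recv 25: drop
Round 3: pos5(id53) recv 92: fwd; pos6(id25) recv 82: fwd; pos0(id54) recv 53: drop
Round 4: pos6(id25) recv 92: fwd; pos7(id11) recv 82: fwd
Round 5: pos7(id11) recv 92: fwd; pos0(id54) recv 82: fwd
Round 6: pos0(id54) recv 92: fwd; pos1(id32) recv 82: fwd
Round 7: pos1(id32) recv 92: fwd; pos2(id92) recv 82: drop
Round 8: pos2(id92) recv 92: ELECTED

Answer: 11,25,53,82,92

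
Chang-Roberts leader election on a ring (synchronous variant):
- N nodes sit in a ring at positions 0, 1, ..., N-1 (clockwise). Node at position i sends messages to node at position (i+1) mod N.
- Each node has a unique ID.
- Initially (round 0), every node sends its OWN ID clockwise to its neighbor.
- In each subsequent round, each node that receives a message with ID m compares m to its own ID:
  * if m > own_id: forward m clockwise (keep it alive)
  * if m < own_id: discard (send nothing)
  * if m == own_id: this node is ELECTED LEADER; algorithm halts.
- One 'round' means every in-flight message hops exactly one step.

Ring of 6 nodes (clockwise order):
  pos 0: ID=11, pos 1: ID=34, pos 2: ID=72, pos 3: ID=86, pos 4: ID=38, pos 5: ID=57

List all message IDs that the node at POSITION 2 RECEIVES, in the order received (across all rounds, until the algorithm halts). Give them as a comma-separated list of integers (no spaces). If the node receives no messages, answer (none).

Answer: 34,57,86

Derivation:
Round 1: pos1(id34) recv 11: drop; pos2(id72) recv 34: drop; pos3(id86) recv 72: drop; pos4(id38) recv 86: fwd; pos5(id57) recv 38: drop; pos0(id11) recv 57: fwd
Round 2: pos5(id57) recv 86: fwd; pos1(id34) recv 57: fwd
Round 3: pos0(id11) recv 86: fwd; pos2(id72) recv 57: drop
Round 4: pos1(id34) recv 86: fwd
Round 5: pos2(id72) recv 86: fwd
Round 6: pos3(id86) recv 86: ELECTED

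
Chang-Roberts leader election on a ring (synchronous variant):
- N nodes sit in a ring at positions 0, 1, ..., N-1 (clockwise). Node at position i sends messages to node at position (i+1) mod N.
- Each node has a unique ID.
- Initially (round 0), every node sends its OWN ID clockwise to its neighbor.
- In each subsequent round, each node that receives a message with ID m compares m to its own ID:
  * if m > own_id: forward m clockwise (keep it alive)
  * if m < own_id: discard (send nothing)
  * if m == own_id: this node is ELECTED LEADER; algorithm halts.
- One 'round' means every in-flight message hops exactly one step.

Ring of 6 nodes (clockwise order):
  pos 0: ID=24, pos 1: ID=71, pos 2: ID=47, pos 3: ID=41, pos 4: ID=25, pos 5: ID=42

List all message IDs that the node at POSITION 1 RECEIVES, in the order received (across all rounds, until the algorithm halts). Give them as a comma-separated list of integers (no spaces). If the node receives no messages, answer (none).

Round 1: pos1(id71) recv 24: drop; pos2(id47) recv 71: fwd; pos3(id41) recv 47: fwd; pos4(id25) recv 41: fwd; pos5(id42) recv 25: drop; pos0(id24) recv 42: fwd
Round 2: pos3(id41) recv 71: fwd; pos4(id25) recv 47: fwd; pos5(id42) recv 41: drop; pos1(id71) recv 42: drop
Round 3: pos4(id25) recv 71: fwd; pos5(id42) recv 47: fwd
Round 4: pos5(id42) recv 71: fwd; pos0(id24) recv 47: fwd
Round 5: pos0(id24) recv 71: fwd; pos1(id71) recv 47: drop
Round 6: pos1(id71) recv 71: ELECTED

Answer: 24,42,47,71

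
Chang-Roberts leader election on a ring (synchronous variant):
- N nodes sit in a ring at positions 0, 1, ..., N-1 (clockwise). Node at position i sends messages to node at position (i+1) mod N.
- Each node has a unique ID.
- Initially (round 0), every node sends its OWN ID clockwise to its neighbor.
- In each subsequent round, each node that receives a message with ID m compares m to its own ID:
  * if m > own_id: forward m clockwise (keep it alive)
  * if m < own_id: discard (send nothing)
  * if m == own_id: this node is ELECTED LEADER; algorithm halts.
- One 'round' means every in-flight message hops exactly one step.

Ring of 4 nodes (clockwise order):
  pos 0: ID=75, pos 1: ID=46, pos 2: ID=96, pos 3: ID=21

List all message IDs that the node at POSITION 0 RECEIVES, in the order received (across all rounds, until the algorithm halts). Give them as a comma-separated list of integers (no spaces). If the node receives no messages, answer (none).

Answer: 21,96

Derivation:
Round 1: pos1(id46) recv 75: fwd; pos2(id96) recv 46: drop; pos3(id21) recv 96: fwd; pos0(id75) recv 21: drop
Round 2: pos2(id96) recv 75: drop; pos0(id75) recv 96: fwd
Round 3: pos1(id46) recv 96: fwd
Round 4: pos2(id96) recv 96: ELECTED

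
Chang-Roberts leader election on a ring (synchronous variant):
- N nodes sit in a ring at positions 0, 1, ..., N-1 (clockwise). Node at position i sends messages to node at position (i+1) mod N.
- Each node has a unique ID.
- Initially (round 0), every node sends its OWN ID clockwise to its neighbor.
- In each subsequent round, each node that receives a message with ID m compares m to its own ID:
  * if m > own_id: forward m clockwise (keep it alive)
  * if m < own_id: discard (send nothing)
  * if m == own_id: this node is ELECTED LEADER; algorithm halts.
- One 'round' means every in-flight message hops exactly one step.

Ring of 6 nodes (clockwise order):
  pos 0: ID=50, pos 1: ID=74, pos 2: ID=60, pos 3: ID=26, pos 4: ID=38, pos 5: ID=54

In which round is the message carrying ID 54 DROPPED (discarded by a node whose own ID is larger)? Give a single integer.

Answer: 2

Derivation:
Round 1: pos1(id74) recv 50: drop; pos2(id60) recv 74: fwd; pos3(id26) recv 60: fwd; pos4(id38) recv 26: drop; pos5(id54) recv 38: drop; pos0(id50) recv 54: fwd
Round 2: pos3(id26) recv 74: fwd; pos4(id38) recv 60: fwd; pos1(id74) recv 54: drop
Round 3: pos4(id38) recv 74: fwd; pos5(id54) recv 60: fwd
Round 4: pos5(id54) recv 74: fwd; pos0(id50) recv 60: fwd
Round 5: pos0(id50) recv 74: fwd; pos1(id74) recv 60: drop
Round 6: pos1(id74) recv 74: ELECTED
Message ID 54 originates at pos 5; dropped at pos 1 in round 2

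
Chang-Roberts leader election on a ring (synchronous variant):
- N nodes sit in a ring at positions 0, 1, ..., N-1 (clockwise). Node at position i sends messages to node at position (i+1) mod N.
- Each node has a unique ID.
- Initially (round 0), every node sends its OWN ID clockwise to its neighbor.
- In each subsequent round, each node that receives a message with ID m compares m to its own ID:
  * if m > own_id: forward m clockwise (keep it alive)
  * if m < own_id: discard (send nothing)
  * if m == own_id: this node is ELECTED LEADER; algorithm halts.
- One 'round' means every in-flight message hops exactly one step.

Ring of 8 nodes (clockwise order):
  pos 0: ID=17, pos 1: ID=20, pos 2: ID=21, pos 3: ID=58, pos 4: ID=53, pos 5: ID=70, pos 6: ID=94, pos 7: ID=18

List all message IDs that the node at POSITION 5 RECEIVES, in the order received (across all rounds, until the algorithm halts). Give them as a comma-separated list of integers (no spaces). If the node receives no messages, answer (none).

Round 1: pos1(id20) recv 17: drop; pos2(id21) recv 20: drop; pos3(id58) recv 21: drop; pos4(id53) recv 58: fwd; pos5(id70) recv 53: drop; pos6(id94) recv 70: drop; pos7(id18) recv 94: fwd; pos0(id17) recv 18: fwd
Round 2: pos5(id70) recv 58: drop; pos0(id17) recv 94: fwd; pos1(id20) recv 18: drop
Round 3: pos1(id20) recv 94: fwd
Round 4: pos2(id21) recv 94: fwd
Round 5: pos3(id58) recv 94: fwd
Round 6: pos4(id53) recv 94: fwd
Round 7: pos5(id70) recv 94: fwd
Round 8: pos6(id94) recv 94: ELECTED

Answer: 53,58,94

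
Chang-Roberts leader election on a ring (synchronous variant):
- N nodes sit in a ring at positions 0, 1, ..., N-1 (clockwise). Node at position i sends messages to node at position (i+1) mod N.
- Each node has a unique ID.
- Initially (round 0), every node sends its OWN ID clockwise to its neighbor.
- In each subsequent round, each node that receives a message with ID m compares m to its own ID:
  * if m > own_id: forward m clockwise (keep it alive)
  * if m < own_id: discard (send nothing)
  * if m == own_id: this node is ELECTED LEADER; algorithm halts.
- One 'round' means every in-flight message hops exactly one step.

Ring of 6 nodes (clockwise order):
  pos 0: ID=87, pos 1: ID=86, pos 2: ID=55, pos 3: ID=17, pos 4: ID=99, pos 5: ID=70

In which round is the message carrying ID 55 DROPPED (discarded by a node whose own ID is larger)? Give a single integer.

Answer: 2

Derivation:
Round 1: pos1(id86) recv 87: fwd; pos2(id55) recv 86: fwd; pos3(id17) recv 55: fwd; pos4(id99) recv 17: drop; pos5(id70) recv 99: fwd; pos0(id87) recv 70: drop
Round 2: pos2(id55) recv 87: fwd; pos3(id17) recv 86: fwd; pos4(id99) recv 55: drop; pos0(id87) recv 99: fwd
Round 3: pos3(id17) recv 87: fwd; pos4(id99) recv 86: drop; pos1(id86) recv 99: fwd
Round 4: pos4(id99) recv 87: drop; pos2(id55) recv 99: fwd
Round 5: pos3(id17) recv 99: fwd
Round 6: pos4(id99) recv 99: ELECTED
Message ID 55 originates at pos 2; dropped at pos 4 in round 2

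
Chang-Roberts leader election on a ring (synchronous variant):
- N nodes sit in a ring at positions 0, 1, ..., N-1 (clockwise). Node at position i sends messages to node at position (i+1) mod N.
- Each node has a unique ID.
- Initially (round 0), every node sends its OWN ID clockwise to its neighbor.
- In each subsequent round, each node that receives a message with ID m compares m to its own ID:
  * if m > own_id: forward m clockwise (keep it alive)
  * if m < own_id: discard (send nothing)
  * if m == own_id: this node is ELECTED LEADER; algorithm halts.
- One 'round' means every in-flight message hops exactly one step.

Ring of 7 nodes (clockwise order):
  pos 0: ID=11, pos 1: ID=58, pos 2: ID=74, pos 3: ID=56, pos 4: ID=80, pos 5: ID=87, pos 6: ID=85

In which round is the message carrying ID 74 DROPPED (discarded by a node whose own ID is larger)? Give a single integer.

Answer: 2

Derivation:
Round 1: pos1(id58) recv 11: drop; pos2(id74) recv 58: drop; pos3(id56) recv 74: fwd; pos4(id80) recv 56: drop; pos5(id87) recv 80: drop; pos6(id85) recv 87: fwd; pos0(id11) recv 85: fwd
Round 2: pos4(id80) recv 74: drop; pos0(id11) recv 87: fwd; pos1(id58) recv 85: fwd
Round 3: pos1(id58) recv 87: fwd; pos2(id74) recv 85: fwd
Round 4: pos2(id74) recv 87: fwd; pos3(id56) recv 85: fwd
Round 5: pos3(id56) recv 87: fwd; pos4(id80) recv 85: fwd
Round 6: pos4(id80) recv 87: fwd; pos5(id87) recv 85: drop
Round 7: pos5(id87) recv 87: ELECTED
Message ID 74 originates at pos 2; dropped at pos 4 in round 2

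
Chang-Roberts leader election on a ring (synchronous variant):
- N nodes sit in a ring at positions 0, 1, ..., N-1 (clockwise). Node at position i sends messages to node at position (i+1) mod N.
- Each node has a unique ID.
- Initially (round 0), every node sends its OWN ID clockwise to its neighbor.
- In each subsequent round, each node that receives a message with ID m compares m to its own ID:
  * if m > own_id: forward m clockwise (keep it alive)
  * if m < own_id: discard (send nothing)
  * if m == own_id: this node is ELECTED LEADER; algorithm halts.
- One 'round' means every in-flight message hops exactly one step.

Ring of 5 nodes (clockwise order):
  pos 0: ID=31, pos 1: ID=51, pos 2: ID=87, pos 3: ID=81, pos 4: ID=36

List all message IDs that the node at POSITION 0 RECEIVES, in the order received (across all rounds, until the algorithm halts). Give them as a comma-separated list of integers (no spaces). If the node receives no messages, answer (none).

Round 1: pos1(id51) recv 31: drop; pos2(id87) recv 51: drop; pos3(id81) recv 87: fwd; pos4(id36) recv 81: fwd; pos0(id31) recv 36: fwd
Round 2: pos4(id36) recv 87: fwd; pos0(id31) recv 81: fwd; pos1(id51) recv 36: drop
Round 3: pos0(id31) recv 87: fwd; pos1(id51) recv 81: fwd
Round 4: pos1(id51) recv 87: fwd; pos2(id87) recv 81: drop
Round 5: pos2(id87) recv 87: ELECTED

Answer: 36,81,87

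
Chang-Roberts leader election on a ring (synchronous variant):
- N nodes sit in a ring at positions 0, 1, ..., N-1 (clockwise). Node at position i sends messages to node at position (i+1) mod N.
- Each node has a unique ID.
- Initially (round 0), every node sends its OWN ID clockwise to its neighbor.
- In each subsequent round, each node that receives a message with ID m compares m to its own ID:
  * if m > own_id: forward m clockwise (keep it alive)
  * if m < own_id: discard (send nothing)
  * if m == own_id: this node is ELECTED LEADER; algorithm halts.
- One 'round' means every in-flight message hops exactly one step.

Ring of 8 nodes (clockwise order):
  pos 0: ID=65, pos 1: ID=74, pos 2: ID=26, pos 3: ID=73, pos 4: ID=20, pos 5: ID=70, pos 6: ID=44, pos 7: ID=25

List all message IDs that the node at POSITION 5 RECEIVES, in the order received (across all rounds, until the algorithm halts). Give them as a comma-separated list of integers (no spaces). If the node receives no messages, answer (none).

Answer: 20,73,74

Derivation:
Round 1: pos1(id74) recv 65: drop; pos2(id26) recv 74: fwd; pos3(id73) recv 26: drop; pos4(id20) recv 73: fwd; pos5(id70) recv 20: drop; pos6(id44) recv 70: fwd; pos7(id25) recv 44: fwd; pos0(id65) recv 25: drop
Round 2: pos3(id73) recv 74: fwd; pos5(id70) recv 73: fwd; pos7(id25) recv 70: fwd; pos0(id65) recv 44: drop
Round 3: pos4(id20) recv 74: fwd; pos6(id44) recv 73: fwd; pos0(id65) recv 70: fwd
Round 4: pos5(id70) recv 74: fwd; pos7(id25) recv 73: fwd; pos1(id74) recv 70: drop
Round 5: pos6(id44) recv 74: fwd; pos0(id65) recv 73: fwd
Round 6: pos7(id25) recv 74: fwd; pos1(id74) recv 73: drop
Round 7: pos0(id65) recv 74: fwd
Round 8: pos1(id74) recv 74: ELECTED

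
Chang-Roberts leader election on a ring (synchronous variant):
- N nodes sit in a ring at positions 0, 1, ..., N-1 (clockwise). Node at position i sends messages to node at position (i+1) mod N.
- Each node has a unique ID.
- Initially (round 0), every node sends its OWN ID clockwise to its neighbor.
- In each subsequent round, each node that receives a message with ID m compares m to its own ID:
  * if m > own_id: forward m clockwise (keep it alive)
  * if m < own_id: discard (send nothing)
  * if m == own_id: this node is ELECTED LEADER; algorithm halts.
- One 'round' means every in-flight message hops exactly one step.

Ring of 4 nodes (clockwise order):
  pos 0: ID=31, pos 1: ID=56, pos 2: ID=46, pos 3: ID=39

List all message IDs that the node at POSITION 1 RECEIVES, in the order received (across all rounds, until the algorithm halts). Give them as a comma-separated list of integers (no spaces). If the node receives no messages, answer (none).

Round 1: pos1(id56) recv 31: drop; pos2(id46) recv 56: fwd; pos3(id39) recv 46: fwd; pos0(id31) recv 39: fwd
Round 2: pos3(id39) recv 56: fwd; pos0(id31) recv 46: fwd; pos1(id56) recv 39: drop
Round 3: pos0(id31) recv 56: fwd; pos1(id56) recv 46: drop
Round 4: pos1(id56) recv 56: ELECTED

Answer: 31,39,46,56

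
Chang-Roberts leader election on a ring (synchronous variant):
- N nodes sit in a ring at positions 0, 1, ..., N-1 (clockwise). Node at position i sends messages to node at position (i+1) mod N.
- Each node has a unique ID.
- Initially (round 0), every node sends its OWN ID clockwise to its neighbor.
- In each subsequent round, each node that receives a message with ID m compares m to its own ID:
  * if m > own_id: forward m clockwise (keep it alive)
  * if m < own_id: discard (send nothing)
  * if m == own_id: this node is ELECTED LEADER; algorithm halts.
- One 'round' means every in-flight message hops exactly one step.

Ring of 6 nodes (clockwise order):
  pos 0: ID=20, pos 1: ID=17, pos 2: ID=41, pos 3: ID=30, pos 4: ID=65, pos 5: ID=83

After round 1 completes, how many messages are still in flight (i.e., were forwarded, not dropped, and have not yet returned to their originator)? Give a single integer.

Answer: 3

Derivation:
Round 1: pos1(id17) recv 20: fwd; pos2(id41) recv 17: drop; pos3(id30) recv 41: fwd; pos4(id65) recv 30: drop; pos5(id83) recv 65: drop; pos0(id20) recv 83: fwd
After round 1: 3 messages still in flight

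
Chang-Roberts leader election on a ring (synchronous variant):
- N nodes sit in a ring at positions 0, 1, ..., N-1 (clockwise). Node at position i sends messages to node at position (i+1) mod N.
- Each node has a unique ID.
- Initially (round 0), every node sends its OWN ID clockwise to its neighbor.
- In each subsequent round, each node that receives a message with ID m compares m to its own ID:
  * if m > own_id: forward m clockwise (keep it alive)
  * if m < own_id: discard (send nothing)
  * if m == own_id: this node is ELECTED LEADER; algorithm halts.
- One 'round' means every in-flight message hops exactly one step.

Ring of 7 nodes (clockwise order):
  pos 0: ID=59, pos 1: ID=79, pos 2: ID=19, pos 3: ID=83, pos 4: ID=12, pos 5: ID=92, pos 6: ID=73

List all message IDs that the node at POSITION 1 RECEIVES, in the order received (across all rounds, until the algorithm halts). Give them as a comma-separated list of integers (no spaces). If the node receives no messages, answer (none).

Round 1: pos1(id79) recv 59: drop; pos2(id19) recv 79: fwd; pos3(id83) recv 19: drop; pos4(id12) recv 83: fwd; pos5(id92) recv 12: drop; pos6(id73) recv 92: fwd; pos0(id59) recv 73: fwd
Round 2: pos3(id83) recv 79: drop; pos5(id92) recv 83: drop; pos0(id59) recv 92: fwd; pos1(id79) recv 73: drop
Round 3: pos1(id79) recv 92: fwd
Round 4: pos2(id19) recv 92: fwd
Round 5: pos3(id83) recv 92: fwd
Round 6: pos4(id12) recv 92: fwd
Round 7: pos5(id92) recv 92: ELECTED

Answer: 59,73,92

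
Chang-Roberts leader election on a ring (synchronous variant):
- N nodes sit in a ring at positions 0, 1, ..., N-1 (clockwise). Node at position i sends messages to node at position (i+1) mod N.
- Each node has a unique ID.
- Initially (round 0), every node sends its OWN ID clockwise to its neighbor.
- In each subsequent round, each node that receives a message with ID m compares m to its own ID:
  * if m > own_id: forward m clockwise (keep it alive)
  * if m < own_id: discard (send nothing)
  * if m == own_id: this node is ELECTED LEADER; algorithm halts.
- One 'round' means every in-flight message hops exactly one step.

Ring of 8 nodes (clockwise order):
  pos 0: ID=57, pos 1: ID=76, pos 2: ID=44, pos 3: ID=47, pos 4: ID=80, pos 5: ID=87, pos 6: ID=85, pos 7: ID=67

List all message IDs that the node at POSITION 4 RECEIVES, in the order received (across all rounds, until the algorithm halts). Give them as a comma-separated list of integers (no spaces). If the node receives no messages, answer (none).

Round 1: pos1(id76) recv 57: drop; pos2(id44) recv 76: fwd; pos3(id47) recv 44: drop; pos4(id80) recv 47: drop; pos5(id87) recv 80: drop; pos6(id85) recv 87: fwd; pos7(id67) recv 85: fwd; pos0(id57) recv 67: fwd
Round 2: pos3(id47) recv 76: fwd; pos7(id67) recv 87: fwd; pos0(id57) recv 85: fwd; pos1(id76) recv 67: drop
Round 3: pos4(id80) recv 76: drop; pos0(id57) recv 87: fwd; pos1(id76) recv 85: fwd
Round 4: pos1(id76) recv 87: fwd; pos2(id44) recv 85: fwd
Round 5: pos2(id44) recv 87: fwd; pos3(id47) recv 85: fwd
Round 6: pos3(id47) recv 87: fwd; pos4(id80) recv 85: fwd
Round 7: pos4(id80) recv 87: fwd; pos5(id87) recv 85: drop
Round 8: pos5(id87) recv 87: ELECTED

Answer: 47,76,85,87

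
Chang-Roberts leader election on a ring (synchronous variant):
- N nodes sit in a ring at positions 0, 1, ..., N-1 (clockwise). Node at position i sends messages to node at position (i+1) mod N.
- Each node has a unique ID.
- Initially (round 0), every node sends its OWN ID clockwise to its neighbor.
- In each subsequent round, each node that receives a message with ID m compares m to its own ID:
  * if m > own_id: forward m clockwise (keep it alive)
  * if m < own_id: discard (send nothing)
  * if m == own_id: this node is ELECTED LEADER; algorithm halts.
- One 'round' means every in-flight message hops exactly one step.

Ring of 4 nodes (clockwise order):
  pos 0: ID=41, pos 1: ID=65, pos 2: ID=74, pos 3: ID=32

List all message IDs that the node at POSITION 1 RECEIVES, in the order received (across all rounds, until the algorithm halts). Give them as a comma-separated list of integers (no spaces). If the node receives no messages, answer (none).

Round 1: pos1(id65) recv 41: drop; pos2(id74) recv 65: drop; pos3(id32) recv 74: fwd; pos0(id41) recv 32: drop
Round 2: pos0(id41) recv 74: fwd
Round 3: pos1(id65) recv 74: fwd
Round 4: pos2(id74) recv 74: ELECTED

Answer: 41,74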